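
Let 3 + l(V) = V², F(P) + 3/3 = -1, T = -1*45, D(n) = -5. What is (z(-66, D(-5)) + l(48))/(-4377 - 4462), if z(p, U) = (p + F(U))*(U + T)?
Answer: -5701/8839 ≈ -0.64498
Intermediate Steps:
T = -45
F(P) = -2 (F(P) = -1 - 1 = -2)
z(p, U) = (-45 + U)*(-2 + p) (z(p, U) = (p - 2)*(U - 45) = (-2 + p)*(-45 + U) = (-45 + U)*(-2 + p))
l(V) = -3 + V²
(z(-66, D(-5)) + l(48))/(-4377 - 4462) = ((90 - 45*(-66) - 2*(-5) - 5*(-66)) + (-3 + 48²))/(-4377 - 4462) = ((90 + 2970 + 10 + 330) + (-3 + 2304))/(-8839) = (3400 + 2301)*(-1/8839) = 5701*(-1/8839) = -5701/8839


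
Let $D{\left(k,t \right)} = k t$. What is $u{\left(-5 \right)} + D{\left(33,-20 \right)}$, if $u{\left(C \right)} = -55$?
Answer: $-715$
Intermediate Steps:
$u{\left(-5 \right)} + D{\left(33,-20 \right)} = -55 + 33 \left(-20\right) = -55 - 660 = -715$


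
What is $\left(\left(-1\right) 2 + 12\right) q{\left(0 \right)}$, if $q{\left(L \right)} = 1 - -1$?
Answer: $20$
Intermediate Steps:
$q{\left(L \right)} = 2$ ($q{\left(L \right)} = 1 + 1 = 2$)
$\left(\left(-1\right) 2 + 12\right) q{\left(0 \right)} = \left(\left(-1\right) 2 + 12\right) 2 = \left(-2 + 12\right) 2 = 10 \cdot 2 = 20$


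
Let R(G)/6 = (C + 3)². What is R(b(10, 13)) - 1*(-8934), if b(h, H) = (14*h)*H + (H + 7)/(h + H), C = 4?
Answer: 9228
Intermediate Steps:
b(h, H) = (7 + H)/(H + h) + 14*H*h (b(h, H) = 14*H*h + (7 + H)/(H + h) = (7 + H)/(H + h) + 14*H*h)
R(G) = 294 (R(G) = 6*(4 + 3)² = 6*7² = 6*49 = 294)
R(b(10, 13)) - 1*(-8934) = 294 - 1*(-8934) = 294 + 8934 = 9228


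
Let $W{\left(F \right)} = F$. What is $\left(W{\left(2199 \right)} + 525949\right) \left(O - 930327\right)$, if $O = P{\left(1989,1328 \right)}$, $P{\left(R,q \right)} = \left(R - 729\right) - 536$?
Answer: $-490967965244$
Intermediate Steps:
$P{\left(R,q \right)} = -1265 + R$ ($P{\left(R,q \right)} = \left(-729 + R\right) - 536 = -1265 + R$)
$O = 724$ ($O = -1265 + 1989 = 724$)
$\left(W{\left(2199 \right)} + 525949\right) \left(O - 930327\right) = \left(2199 + 525949\right) \left(724 - 930327\right) = 528148 \left(-929603\right) = -490967965244$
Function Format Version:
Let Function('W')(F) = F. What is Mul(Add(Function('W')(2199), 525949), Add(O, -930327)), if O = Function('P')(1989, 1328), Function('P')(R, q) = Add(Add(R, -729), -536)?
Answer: -490967965244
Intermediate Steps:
Function('P')(R, q) = Add(-1265, R) (Function('P')(R, q) = Add(Add(-729, R), -536) = Add(-1265, R))
O = 724 (O = Add(-1265, 1989) = 724)
Mul(Add(Function('W')(2199), 525949), Add(O, -930327)) = Mul(Add(2199, 525949), Add(724, -930327)) = Mul(528148, -929603) = -490967965244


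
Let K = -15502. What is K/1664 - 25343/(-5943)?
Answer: -24978817/4944576 ≈ -5.0518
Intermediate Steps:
K/1664 - 25343/(-5943) = -15502/1664 - 25343/(-5943) = -15502*1/1664 - 25343*(-1/5943) = -7751/832 + 25343/5943 = -24978817/4944576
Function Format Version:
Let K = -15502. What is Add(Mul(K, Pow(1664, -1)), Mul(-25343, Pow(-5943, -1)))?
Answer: Rational(-24978817, 4944576) ≈ -5.0518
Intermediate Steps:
Add(Mul(K, Pow(1664, -1)), Mul(-25343, Pow(-5943, -1))) = Add(Mul(-15502, Pow(1664, -1)), Mul(-25343, Pow(-5943, -1))) = Add(Mul(-15502, Rational(1, 1664)), Mul(-25343, Rational(-1, 5943))) = Add(Rational(-7751, 832), Rational(25343, 5943)) = Rational(-24978817, 4944576)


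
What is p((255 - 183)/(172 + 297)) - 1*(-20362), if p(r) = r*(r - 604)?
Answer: 4458455194/219961 ≈ 20269.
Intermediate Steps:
p(r) = r*(-604 + r)
p((255 - 183)/(172 + 297)) - 1*(-20362) = ((255 - 183)/(172 + 297))*(-604 + (255 - 183)/(172 + 297)) - 1*(-20362) = (72/469)*(-604 + 72/469) + 20362 = (72*(1/469))*(-604 + 72*(1/469)) + 20362 = 72*(-604 + 72/469)/469 + 20362 = (72/469)*(-283204/469) + 20362 = -20390688/219961 + 20362 = 4458455194/219961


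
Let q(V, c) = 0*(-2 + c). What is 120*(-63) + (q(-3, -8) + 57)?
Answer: -7503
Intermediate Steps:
q(V, c) = 0
120*(-63) + (q(-3, -8) + 57) = 120*(-63) + (0 + 57) = -7560 + 57 = -7503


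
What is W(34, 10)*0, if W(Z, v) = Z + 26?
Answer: 0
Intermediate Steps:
W(Z, v) = 26 + Z
W(34, 10)*0 = (26 + 34)*0 = 60*0 = 0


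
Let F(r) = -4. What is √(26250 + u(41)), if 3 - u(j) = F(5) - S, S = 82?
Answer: √26339 ≈ 162.29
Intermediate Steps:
u(j) = 89 (u(j) = 3 - (-4 - 1*82) = 3 - (-4 - 82) = 3 - 1*(-86) = 3 + 86 = 89)
√(26250 + u(41)) = √(26250 + 89) = √26339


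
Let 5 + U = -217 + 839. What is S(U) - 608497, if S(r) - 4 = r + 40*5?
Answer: -607676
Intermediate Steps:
U = 617 (U = -5 + (-217 + 839) = -5 + 622 = 617)
S(r) = 204 + r (S(r) = 4 + (r + 40*5) = 4 + (r + 200) = 4 + (200 + r) = 204 + r)
S(U) - 608497 = (204 + 617) - 608497 = 821 - 608497 = -607676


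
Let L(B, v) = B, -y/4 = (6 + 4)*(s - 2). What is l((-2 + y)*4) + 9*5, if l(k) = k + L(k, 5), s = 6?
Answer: -1251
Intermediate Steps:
y = -160 (y = -4*(6 + 4)*(6 - 2) = -40*4 = -4*40 = -160)
l(k) = 2*k (l(k) = k + k = 2*k)
l((-2 + y)*4) + 9*5 = 2*((-2 - 160)*4) + 9*5 = 2*(-162*4) + 45 = 2*(-648) + 45 = -1296 + 45 = -1251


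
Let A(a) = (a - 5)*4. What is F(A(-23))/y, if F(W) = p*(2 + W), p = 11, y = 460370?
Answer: -121/46037 ≈ -0.0026283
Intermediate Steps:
A(a) = -20 + 4*a (A(a) = (-5 + a)*4 = -20 + 4*a)
F(W) = 22 + 11*W (F(W) = 11*(2 + W) = 22 + 11*W)
F(A(-23))/y = (22 + 11*(-20 + 4*(-23)))/460370 = (22 + 11*(-20 - 92))*(1/460370) = (22 + 11*(-112))*(1/460370) = (22 - 1232)*(1/460370) = -1210*1/460370 = -121/46037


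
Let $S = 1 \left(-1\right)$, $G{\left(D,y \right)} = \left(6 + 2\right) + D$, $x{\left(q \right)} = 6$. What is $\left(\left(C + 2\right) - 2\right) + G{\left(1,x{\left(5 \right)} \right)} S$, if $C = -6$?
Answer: $-15$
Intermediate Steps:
$G{\left(D,y \right)} = 8 + D$
$S = -1$
$\left(\left(C + 2\right) - 2\right) + G{\left(1,x{\left(5 \right)} \right)} S = \left(\left(-6 + 2\right) - 2\right) + \left(8 + 1\right) \left(-1\right) = \left(-4 - 2\right) + 9 \left(-1\right) = -6 - 9 = -15$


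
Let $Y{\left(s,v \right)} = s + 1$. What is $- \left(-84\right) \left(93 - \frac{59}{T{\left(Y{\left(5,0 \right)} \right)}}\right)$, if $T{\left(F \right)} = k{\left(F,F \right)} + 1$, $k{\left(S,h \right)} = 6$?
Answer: $7104$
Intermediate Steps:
$Y{\left(s,v \right)} = 1 + s$
$T{\left(F \right)} = 7$ ($T{\left(F \right)} = 6 + 1 = 7$)
$- \left(-84\right) \left(93 - \frac{59}{T{\left(Y{\left(5,0 \right)} \right)}}\right) = - \left(-84\right) \left(93 - \frac{59}{7}\right) = - \frac{\left(-84\right) 592}{7} = \left(-1\right) \left(-7104\right) = 7104$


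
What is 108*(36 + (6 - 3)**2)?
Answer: 4860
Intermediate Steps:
108*(36 + (6 - 3)**2) = 108*(36 + 3**2) = 108*(36 + 9) = 108*45 = 4860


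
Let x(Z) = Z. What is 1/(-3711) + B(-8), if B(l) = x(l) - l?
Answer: -1/3711 ≈ -0.00026947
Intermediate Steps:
B(l) = 0 (B(l) = l - l = 0)
1/(-3711) + B(-8) = 1/(-3711) + 0 = -1/3711 + 0 = -1/3711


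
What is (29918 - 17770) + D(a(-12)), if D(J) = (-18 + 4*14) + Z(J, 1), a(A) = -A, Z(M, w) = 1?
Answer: 12187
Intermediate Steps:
D(J) = 39 (D(J) = (-18 + 4*14) + 1 = (-18 + 56) + 1 = 38 + 1 = 39)
(29918 - 17770) + D(a(-12)) = (29918 - 17770) + 39 = 12148 + 39 = 12187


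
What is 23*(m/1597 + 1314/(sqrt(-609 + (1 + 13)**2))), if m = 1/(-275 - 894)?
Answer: -23/1866893 - 30222*I*sqrt(413)/413 ≈ -1.232e-5 - 1487.1*I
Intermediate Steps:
m = -1/1169 (m = 1/(-1169) = -1/1169 ≈ -0.00085543)
23*(m/1597 + 1314/(sqrt(-609 + (1 + 13)**2))) = 23*(-1/1169/1597 + 1314/(sqrt(-609 + (1 + 13)**2))) = 23*(-1/1169*1/1597 + 1314/(sqrt(-609 + 14**2))) = 23*(-1/1866893 + 1314/(sqrt(-609 + 196))) = 23*(-1/1866893 + 1314/(sqrt(-413))) = 23*(-1/1866893 + 1314/((I*sqrt(413)))) = 23*(-1/1866893 + 1314*(-I*sqrt(413)/413)) = 23*(-1/1866893 - 1314*I*sqrt(413)/413) = -23/1866893 - 30222*I*sqrt(413)/413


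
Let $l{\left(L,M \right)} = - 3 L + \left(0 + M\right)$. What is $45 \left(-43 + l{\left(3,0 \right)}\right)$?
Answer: $-2340$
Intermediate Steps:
$l{\left(L,M \right)} = M - 3 L$ ($l{\left(L,M \right)} = - 3 L + M = M - 3 L$)
$45 \left(-43 + l{\left(3,0 \right)}\right) = 45 \left(-43 + \left(0 - 9\right)\right) = 45 \left(-43 - 9\right) = 45 \left(-52\right) = -2340$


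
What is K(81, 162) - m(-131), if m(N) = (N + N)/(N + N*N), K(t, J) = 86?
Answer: 5591/65 ≈ 86.015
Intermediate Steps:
m(N) = 2*N/(N + N²) (m(N) = (2*N)/(N + N²) = 2*N/(N + N²))
K(81, 162) - m(-131) = 86 - 2/(1 - 131) = 86 - 2/(-130) = 86 - 2*(-1)/130 = 86 - 1*(-1/65) = 86 + 1/65 = 5591/65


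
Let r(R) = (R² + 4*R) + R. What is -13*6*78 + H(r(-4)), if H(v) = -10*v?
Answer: -6044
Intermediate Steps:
r(R) = R² + 5*R
-13*6*78 + H(r(-4)) = -13*6*78 - (-40)*(5 - 4) = -78*78 - (-40) = -6084 - 10*(-4) = -6084 + 40 = -6044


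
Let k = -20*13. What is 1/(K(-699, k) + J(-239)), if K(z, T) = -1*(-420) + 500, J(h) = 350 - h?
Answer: 1/1509 ≈ 0.00066269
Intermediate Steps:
k = -260
K(z, T) = 920 (K(z, T) = 420 + 500 = 920)
1/(K(-699, k) + J(-239)) = 1/(920 + (350 - 1*(-239))) = 1/(920 + (350 + 239)) = 1/(920 + 589) = 1/1509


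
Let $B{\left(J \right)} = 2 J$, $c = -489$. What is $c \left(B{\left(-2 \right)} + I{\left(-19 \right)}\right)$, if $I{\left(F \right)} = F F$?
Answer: $-174573$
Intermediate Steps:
$I{\left(F \right)} = F^{2}$
$c \left(B{\left(-2 \right)} + I{\left(-19 \right)}\right) = - 489 \left(2 \left(-2\right) + \left(-19\right)^{2}\right) = - 489 \left(-4 + 361\right) = \left(-489\right) 357 = -174573$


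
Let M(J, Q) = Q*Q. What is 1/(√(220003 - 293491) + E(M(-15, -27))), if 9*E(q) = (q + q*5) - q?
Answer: 135/79171 - 4*I*√4593/237513 ≈ 0.0017052 - 0.0011414*I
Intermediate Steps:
M(J, Q) = Q²
E(q) = 5*q/9 (E(q) = ((q + q*5) - q)/9 = ((q + 5*q) - q)/9 = (6*q - q)/9 = (5*q)/9 = 5*q/9)
1/(√(220003 - 293491) + E(M(-15, -27))) = 1/(√(220003 - 293491) + (5/9)*(-27)²) = 1/(√(-73488) + (5/9)*729) = 1/(4*I*√4593 + 405) = 1/(405 + 4*I*√4593)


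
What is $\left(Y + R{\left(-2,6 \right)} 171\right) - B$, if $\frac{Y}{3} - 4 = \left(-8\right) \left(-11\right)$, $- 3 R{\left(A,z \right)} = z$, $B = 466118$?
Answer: $-466184$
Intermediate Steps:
$R{\left(A,z \right)} = - \frac{z}{3}$
$Y = 276$ ($Y = 12 + 3 \left(\left(-8\right) \left(-11\right)\right) = 12 + 3 \cdot 88 = 12 + 264 = 276$)
$\left(Y + R{\left(-2,6 \right)} 171\right) - B = \left(276 + \left(- \frac{1}{3}\right) 6 \cdot 171\right) - 466118 = \left(276 - 342\right) - 466118 = -66 - 466118 = -466184$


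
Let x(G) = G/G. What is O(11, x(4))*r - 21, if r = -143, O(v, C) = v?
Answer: -1594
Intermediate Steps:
x(G) = 1
O(11, x(4))*r - 21 = 11*(-143) - 21 = -1573 - 21 = -1594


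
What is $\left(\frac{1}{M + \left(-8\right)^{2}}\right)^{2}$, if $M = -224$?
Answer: $\frac{1}{25600} \approx 3.9063 \cdot 10^{-5}$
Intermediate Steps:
$\left(\frac{1}{M + \left(-8\right)^{2}}\right)^{2} = \left(\frac{1}{-224 + \left(-8\right)^{2}}\right)^{2} = \left(\frac{1}{-224 + 64}\right)^{2} = \left(\frac{1}{-160}\right)^{2} = \left(- \frac{1}{160}\right)^{2} = \frac{1}{25600}$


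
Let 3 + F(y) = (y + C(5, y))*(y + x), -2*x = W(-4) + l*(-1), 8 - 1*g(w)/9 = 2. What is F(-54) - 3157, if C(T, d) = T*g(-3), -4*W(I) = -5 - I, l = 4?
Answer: -14419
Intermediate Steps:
g(w) = 54 (g(w) = 72 - 9*2 = 72 - 18 = 54)
W(I) = 5/4 + I/4 (W(I) = -(-5 - I)/4 = 5/4 + I/4)
C(T, d) = 54*T (C(T, d) = T*54 = 54*T)
x = 15/8 (x = -((5/4 + (¼)*(-4)) + 4*(-1))/2 = -((5/4 - 1) - 4)/2 = -(¼ - 4)/2 = -½*(-15/4) = 15/8 ≈ 1.8750)
F(y) = -3 + (270 + y)*(15/8 + y) (F(y) = -3 + (y + 54*5)*(y + 15/8) = -3 + (y + 270)*(15/8 + y) = -3 + (270 + y)*(15/8 + y))
F(-54) - 3157 = (2013/4 + (-54)² + (2175/8)*(-54)) - 3157 = (2013/4 + 2916 - 58725/4) - 3157 = -11262 - 3157 = -14419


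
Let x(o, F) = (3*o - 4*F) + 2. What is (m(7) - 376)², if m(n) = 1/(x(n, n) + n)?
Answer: 564001/4 ≈ 1.4100e+5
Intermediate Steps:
x(o, F) = 2 - 4*F + 3*o (x(o, F) = (-4*F + 3*o) + 2 = 2 - 4*F + 3*o)
m(n) = ½ (m(n) = 1/((2 - 4*n + 3*n) + n) = 1/((2 - n) + n) = 1/2 = ½)
(m(7) - 376)² = (½ - 376)² = (-751/2)² = 564001/4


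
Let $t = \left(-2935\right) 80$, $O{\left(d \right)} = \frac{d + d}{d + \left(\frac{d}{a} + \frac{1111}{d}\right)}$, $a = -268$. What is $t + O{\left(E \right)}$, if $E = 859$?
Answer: $- \frac{46328456225784}{197311975} \approx -2.348 \cdot 10^{5}$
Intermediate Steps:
$O{\left(d \right)} = \frac{2 d}{\frac{1111}{d} + \frac{267 d}{268}}$ ($O{\left(d \right)} = \frac{d + d}{d + \left(\frac{d}{-268} + \frac{1111}{d}\right)} = \frac{2 d}{d + \left(d \left(- \frac{1}{268}\right) + \frac{1111}{d}\right)} = \frac{2 d}{d - \left(- \frac{1111}{d} + \frac{d}{268}\right)} = \frac{2 d}{\frac{1111}{d} + \frac{267 d}{268}}$)
$t = -234800$
$t + O{\left(E \right)} = -234800 + \frac{536 \cdot 859^{2}}{297748 + 267 \cdot 859^{2}} = -234800 + 536 \cdot 737881 \frac{1}{297748 + 267 \cdot 737881} = -234800 + 536 \cdot 737881 \frac{1}{297748 + 197014227} = -234800 + 536 \cdot 737881 \cdot \frac{1}{197311975} = -234800 + \frac{395504216}{197311975} = - \frac{46328456225784}{197311975}$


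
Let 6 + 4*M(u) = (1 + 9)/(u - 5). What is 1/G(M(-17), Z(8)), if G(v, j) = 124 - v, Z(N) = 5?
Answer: 44/5527 ≈ 0.0079609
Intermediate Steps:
M(u) = -3/2 + 5/(2*(-5 + u)) (M(u) = -3/2 + ((1 + 9)/(u - 5))/4 = -3/2 + (10/(-5 + u))/4 = -3/2 + 5/(2*(-5 + u)))
1/G(M(-17), Z(8)) = 1/(124 - (20 - 3*(-17))/(2*(-5 - 17))) = 1/(124 - (20 + 51)/(2*(-22))) = 1/(124 - (-1)*71/(2*22)) = 1/(124 - 1*(-71/44)) = 1/(124 + 71/44) = 1/(5527/44) = 44/5527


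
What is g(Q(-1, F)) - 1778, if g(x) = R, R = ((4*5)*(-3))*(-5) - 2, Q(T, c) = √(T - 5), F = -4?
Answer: -1480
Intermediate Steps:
Q(T, c) = √(-5 + T)
R = 298 (R = (20*(-3))*(-5) - 2 = -60*(-5) - 2 = 300 - 2 = 298)
g(x) = 298
g(Q(-1, F)) - 1778 = 298 - 1778 = -1480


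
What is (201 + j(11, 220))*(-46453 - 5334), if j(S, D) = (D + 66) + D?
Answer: -36613409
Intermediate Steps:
j(S, D) = 66 + 2*D (j(S, D) = (66 + D) + D = 66 + 2*D)
(201 + j(11, 220))*(-46453 - 5334) = (201 + (66 + 2*220))*(-46453 - 5334) = (201 + (66 + 440))*(-51787) = (201 + 506)*(-51787) = 707*(-51787) = -36613409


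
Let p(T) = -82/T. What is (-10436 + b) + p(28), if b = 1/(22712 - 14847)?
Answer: -1149430411/110110 ≈ -10439.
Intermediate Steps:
b = 1/7865 ≈ 0.00012715
(-10436 + b) + p(28) = (-10436 + 1/7865) - 82/28 = -82079139/7865 - 82*1/28 = -82079139/7865 - 41/14 = -1149430411/110110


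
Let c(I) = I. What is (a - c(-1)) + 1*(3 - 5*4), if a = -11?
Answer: -27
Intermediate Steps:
(a - c(-1)) + 1*(3 - 5*4) = (-11 - 1*(-1)) + 1*(3 - 5*4) = (-11 + 1) + 1*(3 - 20) = -10 + 1*(-17) = -10 - 17 = -27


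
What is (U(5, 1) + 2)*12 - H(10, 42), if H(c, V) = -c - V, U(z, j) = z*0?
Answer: 76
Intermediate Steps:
U(z, j) = 0
H(c, V) = -V - c
(U(5, 1) + 2)*12 - H(10, 42) = (0 + 2)*12 - (-1*42 - 1*10) = 2*12 - (-42 - 10) = 24 - 1*(-52) = 24 + 52 = 76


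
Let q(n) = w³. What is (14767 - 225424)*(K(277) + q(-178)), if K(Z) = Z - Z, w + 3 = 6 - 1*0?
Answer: -5687739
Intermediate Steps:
w = 3 (w = -3 + (6 - 1*0) = -3 + (6 + 0) = -3 + 6 = 3)
K(Z) = 0
q(n) = 27 (q(n) = 3³ = 27)
(14767 - 225424)*(K(277) + q(-178)) = (14767 - 225424)*(0 + 27) = -210657*27 = -5687739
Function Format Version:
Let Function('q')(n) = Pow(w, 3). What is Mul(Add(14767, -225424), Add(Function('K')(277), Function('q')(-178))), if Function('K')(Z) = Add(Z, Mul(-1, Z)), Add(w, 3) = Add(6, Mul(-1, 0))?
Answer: -5687739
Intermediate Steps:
w = 3 (w = Add(-3, Add(6, Mul(-1, 0))) = Add(-3, Add(6, 0)) = Add(-3, 6) = 3)
Function('K')(Z) = 0
Function('q')(n) = 27 (Function('q')(n) = Pow(3, 3) = 27)
Mul(Add(14767, -225424), Add(Function('K')(277), Function('q')(-178))) = Mul(Add(14767, -225424), Add(0, 27)) = Mul(-210657, 27) = -5687739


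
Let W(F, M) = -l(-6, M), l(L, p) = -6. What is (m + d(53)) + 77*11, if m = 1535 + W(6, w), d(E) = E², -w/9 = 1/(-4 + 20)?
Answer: 5197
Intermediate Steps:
w = -9/16 (w = -9/(-4 + 20) = -9/16 ≈ -0.56250)
W(F, M) = 6 (W(F, M) = -1*(-6) = 6)
m = 1541 (m = 1535 + 6 = 1541)
(m + d(53)) + 77*11 = (1541 + 53²) + 77*11 = (1541 + 2809) + 847 = 4350 + 847 = 5197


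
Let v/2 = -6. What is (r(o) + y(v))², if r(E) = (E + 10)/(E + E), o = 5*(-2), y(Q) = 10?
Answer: 100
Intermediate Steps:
v = -12 (v = 2*(-6) = -12)
o = -10
r(E) = (10 + E)/(2*E) (r(E) = (10 + E)/((2*E)) = (10 + E)*(1/(2*E)) = (10 + E)/(2*E))
(r(o) + y(v))² = ((½)*(10 - 10)/(-10) + 10)² = ((½)*(-⅒)*0 + 10)² = (0 + 10)² = 10² = 100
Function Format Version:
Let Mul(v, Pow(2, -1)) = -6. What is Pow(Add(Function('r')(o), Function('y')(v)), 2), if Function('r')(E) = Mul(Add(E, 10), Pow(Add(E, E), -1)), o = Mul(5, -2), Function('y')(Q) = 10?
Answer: 100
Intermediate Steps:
v = -12 (v = Mul(2, -6) = -12)
o = -10
Function('r')(E) = Mul(Rational(1, 2), Pow(E, -1), Add(10, E)) (Function('r')(E) = Mul(Add(10, E), Pow(Mul(2, E), -1)) = Mul(Add(10, E), Mul(Rational(1, 2), Pow(E, -1))) = Mul(Rational(1, 2), Pow(E, -1), Add(10, E)))
Pow(Add(Function('r')(o), Function('y')(v)), 2) = Pow(Add(Mul(Rational(1, 2), Pow(-10, -1), Add(10, -10)), 10), 2) = Pow(Add(Mul(Rational(1, 2), Rational(-1, 10), 0), 10), 2) = Pow(Add(0, 10), 2) = Pow(10, 2) = 100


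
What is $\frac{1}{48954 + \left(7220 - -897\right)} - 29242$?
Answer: $- \frac{1668870181}{57071} \approx -29242.0$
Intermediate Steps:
$\frac{1}{48954 + \left(7220 - -897\right)} - 29242 = \frac{1}{48954 + \left(7220 + 897\right)} - 29242 = \frac{1}{48954 + 8117} - 29242 = \frac{1}{57071} - 29242 = - \frac{1668870181}{57071}$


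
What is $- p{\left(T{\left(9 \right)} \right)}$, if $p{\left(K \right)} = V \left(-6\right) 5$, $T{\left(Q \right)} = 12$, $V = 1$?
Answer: $30$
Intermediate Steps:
$p{\left(K \right)} = -30$ ($p{\left(K \right)} = 1 \left(-6\right) 5 = \left(-6\right) 5 = -30$)
$- p{\left(T{\left(9 \right)} \right)} = \left(-1\right) \left(-30\right) = 30$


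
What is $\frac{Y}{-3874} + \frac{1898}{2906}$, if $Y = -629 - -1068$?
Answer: $\frac{3038559}{5628922} \approx 0.53981$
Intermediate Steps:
$Y = 439$ ($Y = -629 + 1068 = 439$)
$\frac{Y}{-3874} + \frac{1898}{2906} = \frac{439}{-3874} + \frac{1898}{2906} = 439 \left(- \frac{1}{3874}\right) + 1898 \cdot \frac{1}{2906} = - \frac{439}{3874} + \frac{949}{1453} = \frac{3038559}{5628922}$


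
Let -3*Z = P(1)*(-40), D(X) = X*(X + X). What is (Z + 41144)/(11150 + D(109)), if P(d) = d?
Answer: 7717/6546 ≈ 1.1789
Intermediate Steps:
D(X) = 2*X**2 (D(X) = X*(2*X) = 2*X**2)
Z = 40/3 (Z = -(-40)/3 = -1/3*(-40) = 40/3 ≈ 13.333)
(Z + 41144)/(11150 + D(109)) = (40/3 + 41144)/(11150 + 2*109**2) = 123472/(3*(11150 + 2*11881)) = 123472/(3*(11150 + 23762)) = (123472/3)/34912 = (123472/3)*(1/34912) = 7717/6546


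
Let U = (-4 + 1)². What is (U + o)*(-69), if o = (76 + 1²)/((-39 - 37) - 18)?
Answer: -53061/94 ≈ -564.48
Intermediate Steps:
U = 9 (U = (-3)² = 9)
o = -77/94 (o = (76 + 1)/(-76 - 18) = 77/(-94) = 77*(-1/94) = -77/94 ≈ -0.81915)
(U + o)*(-69) = (9 - 77/94)*(-69) = (769/94)*(-69) = -53061/94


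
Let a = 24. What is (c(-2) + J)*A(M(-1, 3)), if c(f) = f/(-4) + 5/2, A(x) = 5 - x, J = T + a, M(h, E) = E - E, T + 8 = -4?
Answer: 75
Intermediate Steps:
T = -12 (T = -8 - 4 = -12)
M(h, E) = 0
J = 12 (J = -12 + 24 = 12)
c(f) = 5/2 - f/4 (c(f) = f*(-¼) + 5*(½) = -f/4 + 5/2 = 5/2 - f/4)
(c(-2) + J)*A(M(-1, 3)) = ((5/2 - ¼*(-2)) + 12)*(5 - 1*0) = ((5/2 + ½) + 12)*(5 + 0) = (3 + 12)*5 = 15*5 = 75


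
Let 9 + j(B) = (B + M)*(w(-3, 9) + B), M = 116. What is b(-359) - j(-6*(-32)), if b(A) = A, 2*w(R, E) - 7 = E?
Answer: -61950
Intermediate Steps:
w(R, E) = 7/2 + E/2
j(B) = -9 + (8 + B)*(116 + B) (j(B) = -9 + (B + 116)*((7/2 + (½)*9) + B) = -9 + (116 + B)*((7/2 + 9/2) + B) = -9 + (116 + B)*(8 + B) = -9 + (8 + B)*(116 + B))
b(-359) - j(-6*(-32)) = -359 - (919 + (-6*(-32))² + 124*(-6*(-32))) = -359 - (919 + 192² + 124*192) = -359 - (919 + 36864 + 23808) = -359 - 1*61591 = -359 - 61591 = -61950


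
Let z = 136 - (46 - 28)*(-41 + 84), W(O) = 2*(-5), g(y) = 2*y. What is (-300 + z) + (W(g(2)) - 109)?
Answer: -1057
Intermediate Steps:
W(O) = -10
z = -638 (z = 136 - 18*43 = 136 - 1*774 = 136 - 774 = -638)
(-300 + z) + (W(g(2)) - 109) = (-300 - 638) + (-10 - 109) = -938 - 119 = -1057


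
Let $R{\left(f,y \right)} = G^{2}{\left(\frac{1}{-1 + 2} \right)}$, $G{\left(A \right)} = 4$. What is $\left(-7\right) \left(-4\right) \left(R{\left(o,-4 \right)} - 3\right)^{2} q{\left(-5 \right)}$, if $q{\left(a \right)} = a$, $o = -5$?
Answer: $-23660$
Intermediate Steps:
$R{\left(f,y \right)} = 16$ ($R{\left(f,y \right)} = 4^{2} = 16$)
$\left(-7\right) \left(-4\right) \left(R{\left(o,-4 \right)} - 3\right)^{2} q{\left(-5 \right)} = \left(-7\right) \left(-4\right) \left(16 - 3\right)^{2} \left(-5\right) = 28 \cdot 13^{2} \left(-5\right) = 28 \cdot 169 \left(-5\right) = 4732 \left(-5\right) = -23660$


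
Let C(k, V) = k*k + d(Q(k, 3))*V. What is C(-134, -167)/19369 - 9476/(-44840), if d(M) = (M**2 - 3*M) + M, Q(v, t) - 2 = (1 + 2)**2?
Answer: 61836991/217126490 ≈ 0.28480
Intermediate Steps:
Q(v, t) = 11 (Q(v, t) = 2 + (1 + 2)**2 = 2 + 3**2 = 2 + 9 = 11)
d(M) = M**2 - 2*M
C(k, V) = k**2 + 99*V (C(k, V) = k*k + (11*(-2 + 11))*V = k**2 + (11*9)*V = k**2 + 99*V)
C(-134, -167)/19369 - 9476/(-44840) = ((-134)**2 + 99*(-167))/19369 - 9476/(-44840) = (17956 - 16533)*(1/19369) - 9476*(-1/44840) = 1423*(1/19369) + 2369/11210 = 1423/19369 + 2369/11210 = 61836991/217126490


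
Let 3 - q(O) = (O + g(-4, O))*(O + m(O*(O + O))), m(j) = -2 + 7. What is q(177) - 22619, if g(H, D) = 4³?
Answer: -66478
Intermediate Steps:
m(j) = 5
g(H, D) = 64
q(O) = 3 - (5 + O)*(64 + O) (q(O) = 3 - (O + 64)*(O + 5) = 3 - (64 + O)*(5 + O) = 3 - (5 + O)*(64 + O))
q(177) - 22619 = (-317 - 1*177² - 69*177) - 22619 = (-317 - 1*31329 - 12213) - 22619 = (-317 - 31329 - 12213) - 22619 = -43859 - 22619 = -66478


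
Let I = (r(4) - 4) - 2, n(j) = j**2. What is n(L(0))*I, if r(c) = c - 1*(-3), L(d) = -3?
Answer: 9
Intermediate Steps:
r(c) = 3 + c (r(c) = c + 3 = 3 + c)
I = 1 (I = ((3 + 4) - 4) - 2 = (7 - 4) - 2 = 3 - 2 = 1)
n(L(0))*I = (-3)**2*1 = 9*1 = 9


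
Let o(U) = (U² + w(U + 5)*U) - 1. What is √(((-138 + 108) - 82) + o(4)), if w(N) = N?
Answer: I*√61 ≈ 7.8102*I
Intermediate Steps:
o(U) = -1 + U² + U*(5 + U) (o(U) = (U² + (U + 5)*U) - 1 = (U² + (5 + U)*U) - 1 = (U² + U*(5 + U)) - 1 = -1 + U² + U*(5 + U))
√(((-138 + 108) - 82) + o(4)) = √(((-138 + 108) - 82) + (-1 + 4² + 4*(5 + 4))) = √((-30 - 82) + (-1 + 16 + 4*9)) = √(-112 + (-1 + 16 + 36)) = √(-112 + 51) = √(-61) = I*√61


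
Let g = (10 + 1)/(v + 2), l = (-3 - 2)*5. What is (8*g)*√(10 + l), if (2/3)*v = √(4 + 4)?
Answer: -88*I*√15/7 + 132*I*√30/7 ≈ 54.596*I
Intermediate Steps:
l = -25 (l = -5*5 = -25)
v = 3*√2 (v = 3*√(4 + 4)/2 = 3*√8/2 = 3*(2*√2)/2 = 3*√2 ≈ 4.2426)
g = 11/(2 + 3*√2) (g = (10 + 1)/(3*√2 + 2) = 11/(2 + 3*√2) ≈ 1.7621)
(8*g)*√(10 + l) = (8*(-11/7 + 33*√2/14))*√(10 - 25) = (-88/7 + 132*√2/7)*√(-15) = (-88/7 + 132*√2/7)*(I*√15) = I*√15*(-88/7 + 132*√2/7)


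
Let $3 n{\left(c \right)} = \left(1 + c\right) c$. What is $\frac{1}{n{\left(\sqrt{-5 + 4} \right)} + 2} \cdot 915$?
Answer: $\frac{13725}{26} - \frac{2745 i}{26} \approx 527.88 - 105.58 i$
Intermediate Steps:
$n{\left(c \right)} = \frac{c \left(1 + c\right)}{3}$ ($n{\left(c \right)} = \frac{\left(1 + c\right) c}{3} = \frac{c \left(1 + c\right)}{3}$)
$\frac{1}{n{\left(\sqrt{-5 + 4} \right)} + 2} \cdot 915 = \frac{1}{\frac{\sqrt{-5 + 4} \left(1 + \sqrt{-5 + 4}\right)}{3} + 2} \cdot 915 = \frac{1}{\frac{\sqrt{-1} \left(1 + \sqrt{-1}\right)}{3} + 2} \cdot 915 = \frac{1}{\frac{i \left(1 + i\right)}{3} + 2} \cdot 915 = \frac{1}{2 + \frac{i \left(1 + i\right)}{3}} \cdot 915 = \frac{915}{2 + \frac{i \left(1 + i\right)}{3}}$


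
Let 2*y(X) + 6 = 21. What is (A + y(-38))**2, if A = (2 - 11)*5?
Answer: 5625/4 ≈ 1406.3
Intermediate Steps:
y(X) = 15/2 (y(X) = -3 + (1/2)*21 = -3 + 21/2 = 15/2)
A = -45 (A = -9*5 = -45)
(A + y(-38))**2 = (-45 + 15/2)**2 = (-75/2)**2 = 5625/4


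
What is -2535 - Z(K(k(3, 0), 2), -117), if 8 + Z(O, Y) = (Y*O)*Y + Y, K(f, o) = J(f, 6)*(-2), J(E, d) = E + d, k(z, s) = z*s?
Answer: 161858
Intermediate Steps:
k(z, s) = s*z
K(f, o) = -12 - 2*f (K(f, o) = (f + 6)*(-2) = (6 + f)*(-2) = -12 - 2*f)
Z(O, Y) = -8 + Y + O*Y² (Z(O, Y) = -8 + ((Y*O)*Y + Y) = -8 + ((O*Y)*Y + Y) = -8 + (O*Y² + Y) = -8 + (Y + O*Y²) = -8 + Y + O*Y²)
-2535 - Z(K(k(3, 0), 2), -117) = -2535 - (-8 - 117 + (-12 - 0*3)*(-117)²) = -2535 - (-8 - 117 + (-12 - 2*0)*13689) = -2535 - (-8 - 117 + (-12 + 0)*13689) = -2535 - (-8 - 117 - 12*13689) = -2535 - (-8 - 117 - 164268) = -2535 - 1*(-164393) = -2535 + 164393 = 161858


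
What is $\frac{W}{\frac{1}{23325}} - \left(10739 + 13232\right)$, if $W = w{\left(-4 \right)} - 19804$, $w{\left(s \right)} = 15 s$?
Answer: $-463351771$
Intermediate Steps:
$W = -19864$ ($W = 15 \left(-4\right) - 19804 = -60 - 19804 = -19864$)
$\frac{W}{\frac{1}{23325}} - \left(10739 + 13232\right) = - \frac{19864}{\frac{1}{23325}} - \left(10739 + 13232\right) = - 19864 \frac{1}{\frac{1}{23325}} - 23971 = \left(-19864\right) 23325 - 23971 = -463327800 - 23971 = -463351771$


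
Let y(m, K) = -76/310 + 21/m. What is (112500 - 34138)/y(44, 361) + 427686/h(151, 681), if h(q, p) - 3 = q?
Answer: 5927076307/17413 ≈ 3.4038e+5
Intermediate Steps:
y(m, K) = -38/155 + 21/m (y(m, K) = -76*1/310 + 21/m = -38/155 + 21/m)
h(q, p) = 3 + q
(112500 - 34138)/y(44, 361) + 427686/h(151, 681) = (112500 - 34138)/(-38/155 + 21/44) + 427686/(3 + 151) = 78362/(-38/155 + 21*(1/44)) + 427686/154 = 78362/(-38/155 + 21/44) + 427686*(1/154) = 78362/(1583/6820) + 30549/11 = 78362*(6820/1583) + 30549/11 = 534428840/1583 + 30549/11 = 5927076307/17413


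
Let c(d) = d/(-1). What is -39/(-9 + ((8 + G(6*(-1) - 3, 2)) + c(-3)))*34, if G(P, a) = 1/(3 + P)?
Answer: -7956/11 ≈ -723.27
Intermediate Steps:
c(d) = -d (c(d) = d*(-1) = -d)
-39/(-9 + ((8 + G(6*(-1) - 3, 2)) + c(-3)))*34 = -39/(-9 + ((8 + 1/(3 + (6*(-1) - 3))) - 1*(-3)))*34 = -39/(-9 + ((8 + 1/(3 + (-6 - 3))) + 3))*34 = -39/(-9 + ((8 + 1/(3 - 9)) + 3))*34 = -39/(-9 + ((8 + 1/(-6)) + 3))*34 = -39/(-9 + ((8 - ⅙) + 3))*34 = -39/(-9 + (47/6 + 3))*34 = -39/(-9 + 65/6)*34 = -39/11/6*34 = -39*6/11*34 = -234/11*34 = -7956/11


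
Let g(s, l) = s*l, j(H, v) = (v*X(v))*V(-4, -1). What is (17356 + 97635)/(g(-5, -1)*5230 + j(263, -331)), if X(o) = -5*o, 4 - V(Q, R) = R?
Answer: -114991/2712875 ≈ -0.042387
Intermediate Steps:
V(Q, R) = 4 - R
j(H, v) = -25*v² (j(H, v) = (v*(-5*v))*(4 - 1*(-1)) = (-5*v²)*(4 + 1) = -5*v²*5 = -25*v²)
g(s, l) = l*s
(17356 + 97635)/(g(-5, -1)*5230 + j(263, -331)) = (17356 + 97635)/(-1*(-5)*5230 - 25*(-331)²) = 114991/(5*5230 - 25*109561) = 114991/(26150 - 2739025) = 114991/(-2712875) = 114991*(-1/2712875) = -114991/2712875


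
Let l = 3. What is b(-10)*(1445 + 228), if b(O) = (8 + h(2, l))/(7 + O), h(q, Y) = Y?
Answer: -18403/3 ≈ -6134.3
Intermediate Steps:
b(O) = 11/(7 + O) (b(O) = (8 + 3)/(7 + O) = 11/(7 + O))
b(-10)*(1445 + 228) = (11/(7 - 10))*(1445 + 228) = (11/(-3))*1673 = (11*(-⅓))*1673 = -11/3*1673 = -18403/3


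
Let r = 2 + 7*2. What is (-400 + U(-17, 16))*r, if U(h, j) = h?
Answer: -6672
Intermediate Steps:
r = 16 (r = 2 + 14 = 16)
(-400 + U(-17, 16))*r = (-400 - 17)*16 = -417*16 = -6672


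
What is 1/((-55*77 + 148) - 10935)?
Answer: -1/15022 ≈ -6.6569e-5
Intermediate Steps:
1/((-55*77 + 148) - 10935) = 1/((-4235 + 148) - 10935) = 1/(-4087 - 10935) = 1/(-15022) = -1/15022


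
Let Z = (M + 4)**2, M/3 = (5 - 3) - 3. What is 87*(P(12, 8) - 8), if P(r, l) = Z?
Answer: -609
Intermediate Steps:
M = -3 (M = 3*((5 - 3) - 3) = 3*(2 - 3) = 3*(-1) = -3)
Z = 1 (Z = (-3 + 4)**2 = 1**2 = 1)
P(r, l) = 1
87*(P(12, 8) - 8) = 87*(1 - 8) = 87*(-7) = -609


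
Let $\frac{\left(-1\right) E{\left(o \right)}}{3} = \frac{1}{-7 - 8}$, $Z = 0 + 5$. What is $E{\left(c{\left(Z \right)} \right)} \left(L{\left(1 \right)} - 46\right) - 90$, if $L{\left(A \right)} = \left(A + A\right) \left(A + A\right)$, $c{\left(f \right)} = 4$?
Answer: $- \frac{492}{5} \approx -98.4$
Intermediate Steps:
$Z = 5$
$L{\left(A \right)} = 4 A^{2}$ ($L{\left(A \right)} = 2 A 2 A = 4 A^{2}$)
$E{\left(o \right)} = \frac{1}{5}$ ($E{\left(o \right)} = - \frac{3}{-7 - 8} = - \frac{3}{-15} = \left(-3\right) \left(- \frac{1}{15}\right) = \frac{1}{5}$)
$E{\left(c{\left(Z \right)} \right)} \left(L{\left(1 \right)} - 46\right) - 90 = \frac{4 \cdot 1^{2} - 46}{5} - 90 = \frac{4 \cdot 1 - 46}{5} - 90 = \frac{4 - 46}{5} - 90 = \frac{1}{5} \left(-42\right) - 90 = - \frac{42}{5} - 90 = - \frac{492}{5}$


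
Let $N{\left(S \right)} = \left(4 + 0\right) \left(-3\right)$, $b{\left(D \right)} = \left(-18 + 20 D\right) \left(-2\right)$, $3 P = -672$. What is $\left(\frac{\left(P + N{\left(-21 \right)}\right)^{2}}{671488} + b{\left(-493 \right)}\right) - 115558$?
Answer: $- \frac{4020614855}{41968} \approx -95802.0$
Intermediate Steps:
$P = -224$ ($P = \frac{1}{3} \left(-672\right) = -224$)
$b{\left(D \right)} = 36 - 40 D$
$N{\left(S \right)} = -12$ ($N{\left(S \right)} = 4 \left(-3\right) = -12$)
$\left(\frac{\left(P + N{\left(-21 \right)}\right)^{2}}{671488} + b{\left(-493 \right)}\right) - 115558 = \left(\frac{\left(-224 - 12\right)^{2}}{671488} + \left(36 - -19720\right)\right) - 115558 = \left(\left(-236\right)^{2} \cdot \frac{1}{671488} + \left(36 + 19720\right)\right) - 115558 = \left(55696 \cdot \frac{1}{671488} + 19756\right) - 115558 = \left(\frac{3481}{41968} + 19756\right) - 115558 = \frac{829123289}{41968} - 115558 = - \frac{4020614855}{41968}$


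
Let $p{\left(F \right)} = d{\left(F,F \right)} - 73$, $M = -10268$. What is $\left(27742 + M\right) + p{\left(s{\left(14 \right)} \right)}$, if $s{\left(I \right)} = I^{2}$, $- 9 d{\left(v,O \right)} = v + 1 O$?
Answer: $\frac{156217}{9} \approx 17357.0$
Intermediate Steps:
$d{\left(v,O \right)} = - \frac{O}{9} - \frac{v}{9}$ ($d{\left(v,O \right)} = - \frac{v + 1 O}{9} = - \frac{v + O}{9} = - \frac{O + v}{9} = - \frac{O}{9} - \frac{v}{9}$)
$p{\left(F \right)} = -73 - \frac{2 F}{9}$ ($p{\left(F \right)} = \left(- \frac{F}{9} - \frac{F}{9}\right) - 73 = - \frac{2 F}{9} - 73 = -73 - \frac{2 F}{9}$)
$\left(27742 + M\right) + p{\left(s{\left(14 \right)} \right)} = \left(27742 - 10268\right) - \left(73 + \frac{2 \cdot 14^{2}}{9}\right) = 17474 - \frac{1049}{9} = \frac{156217}{9}$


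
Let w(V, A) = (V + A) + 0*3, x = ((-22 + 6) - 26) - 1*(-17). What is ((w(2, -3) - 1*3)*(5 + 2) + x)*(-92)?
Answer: 4876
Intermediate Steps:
x = -25 (x = (-16 - 26) + 17 = -42 + 17 = -25)
w(V, A) = A + V (w(V, A) = (A + V) + 0 = A + V)
((w(2, -3) - 1*3)*(5 + 2) + x)*(-92) = (((-3 + 2) - 1*3)*(5 + 2) - 25)*(-92) = ((-1 - 3)*7 - 25)*(-92) = (-4*7 - 25)*(-92) = (-28 - 25)*(-92) = -53*(-92) = 4876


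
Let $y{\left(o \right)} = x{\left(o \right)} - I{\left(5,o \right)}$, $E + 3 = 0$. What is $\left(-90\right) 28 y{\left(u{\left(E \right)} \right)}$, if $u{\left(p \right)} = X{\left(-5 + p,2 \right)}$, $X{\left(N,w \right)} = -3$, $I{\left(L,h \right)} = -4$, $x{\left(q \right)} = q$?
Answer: $-2520$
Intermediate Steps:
$E = -3$ ($E = -3 + 0 = -3$)
$u{\left(p \right)} = -3$
$y{\left(o \right)} = 4 + o$ ($y{\left(o \right)} = o - -4 = o + 4 = 4 + o$)
$\left(-90\right) 28 y{\left(u{\left(E \right)} \right)} = \left(-90\right) 28 \left(4 - 3\right) = \left(-2520\right) 1 = -2520$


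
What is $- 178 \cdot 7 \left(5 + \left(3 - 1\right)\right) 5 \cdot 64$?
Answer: $-2791040$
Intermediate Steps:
$- 178 \cdot 7 \left(5 + \left(3 - 1\right)\right) 5 \cdot 64 = - 178 \cdot 7 \left(5 + 2\right) 5 \cdot 64 = - 178 \cdot 7 \cdot 7 \cdot 5 \cdot 64 = - 178 \cdot 7 \cdot 35 \cdot 64 = \left(-178\right) 245 \cdot 64 = \left(-43610\right) 64 = -2791040$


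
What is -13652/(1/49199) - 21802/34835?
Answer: -23397441518382/34835 ≈ -6.7167e+8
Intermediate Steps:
-13652/(1/49199) - 21802/34835 = -13652/1/49199 - 21802*1/34835 = -13652*49199 - 21802/34835 = -671664748 - 21802/34835 = -23397441518382/34835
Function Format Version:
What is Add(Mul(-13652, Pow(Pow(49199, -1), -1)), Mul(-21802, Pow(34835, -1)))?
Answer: Rational(-23397441518382, 34835) ≈ -6.7167e+8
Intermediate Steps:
Add(Mul(-13652, Pow(Pow(49199, -1), -1)), Mul(-21802, Pow(34835, -1))) = Add(Mul(-13652, Pow(Rational(1, 49199), -1)), Mul(-21802, Rational(1, 34835))) = Add(Mul(-13652, 49199), Rational(-21802, 34835)) = Add(-671664748, Rational(-21802, 34835)) = Rational(-23397441518382, 34835)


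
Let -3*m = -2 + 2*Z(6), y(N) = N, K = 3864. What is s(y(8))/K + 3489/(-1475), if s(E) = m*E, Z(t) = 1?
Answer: -3489/1475 ≈ -2.3654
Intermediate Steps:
m = 0 (m = -(-2 + 2*1)/3 = -(-2 + 2)/3 = -⅓*0 = 0)
s(E) = 0 (s(E) = 0*E = 0)
s(y(8))/K + 3489/(-1475) = 0/3864 + 3489/(-1475) = 0*(1/3864) + 3489*(-1/1475) = 0 - 3489/1475 = -3489/1475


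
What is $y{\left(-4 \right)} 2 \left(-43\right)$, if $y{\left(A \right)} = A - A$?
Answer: $0$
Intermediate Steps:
$y{\left(A \right)} = 0$
$y{\left(-4 \right)} 2 \left(-43\right) = 0 \cdot 2 \left(-43\right) = 0 \left(-43\right) = 0$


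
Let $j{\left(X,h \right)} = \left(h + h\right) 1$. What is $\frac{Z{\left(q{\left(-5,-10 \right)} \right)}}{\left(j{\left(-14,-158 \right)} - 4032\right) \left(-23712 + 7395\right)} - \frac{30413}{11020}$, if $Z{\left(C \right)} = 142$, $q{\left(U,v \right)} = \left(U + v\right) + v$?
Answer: $- \frac{539422185917}{195457100580} \approx -2.7598$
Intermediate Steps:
$j{\left(X,h \right)} = 2 h$ ($j{\left(X,h \right)} = 2 h 1 = 2 h$)
$q{\left(U,v \right)} = U + 2 v$
$\frac{Z{\left(q{\left(-5,-10 \right)} \right)}}{\left(j{\left(-14,-158 \right)} - 4032\right) \left(-23712 + 7395\right)} - \frac{30413}{11020} = \frac{142}{\left(2 \left(-158\right) - 4032\right) \left(-23712 + 7395\right)} - \frac{30413}{11020} = \frac{142}{\left(-316 - 4032\right) \left(-16317\right)} - \frac{30413}{11020} = \frac{142}{\left(-4348\right) \left(-16317\right)} - \frac{30413}{11020} = \frac{142}{70946316} - \frac{30413}{11020} = 142 \cdot \frac{1}{70946316} - \frac{30413}{11020} = \frac{71}{35473158} - \frac{30413}{11020} = - \frac{539422185917}{195457100580}$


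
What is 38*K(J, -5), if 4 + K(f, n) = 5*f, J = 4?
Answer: 608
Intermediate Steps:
K(f, n) = -4 + 5*f
38*K(J, -5) = 38*(-4 + 5*4) = 38*(-4 + 20) = 38*16 = 608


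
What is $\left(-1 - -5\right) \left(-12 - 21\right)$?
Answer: $-132$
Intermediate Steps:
$\left(-1 - -5\right) \left(-12 - 21\right) = \left(-1 + 5\right) \left(-33\right) = 4 \left(-33\right) = -132$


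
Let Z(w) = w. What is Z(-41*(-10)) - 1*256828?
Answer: -256418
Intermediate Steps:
Z(-41*(-10)) - 1*256828 = -41*(-10) - 1*256828 = 410 - 256828 = -256418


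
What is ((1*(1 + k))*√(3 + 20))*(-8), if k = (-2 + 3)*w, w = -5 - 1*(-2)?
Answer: 16*√23 ≈ 76.733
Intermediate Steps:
w = -3 (w = -5 + 2 = -3)
k = -3 (k = (-2 + 3)*(-3) = 1*(-3) = -3)
((1*(1 + k))*√(3 + 20))*(-8) = ((1*(1 - 3))*√(3 + 20))*(-8) = ((1*(-2))*√23)*(-8) = -2*√23*(-8) = 16*√23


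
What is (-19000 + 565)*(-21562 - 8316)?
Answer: 550800930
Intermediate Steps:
(-19000 + 565)*(-21562 - 8316) = -18435*(-29878) = 550800930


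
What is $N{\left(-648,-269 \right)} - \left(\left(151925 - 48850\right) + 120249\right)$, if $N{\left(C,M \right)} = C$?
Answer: $-223972$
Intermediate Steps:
$N{\left(-648,-269 \right)} - \left(\left(151925 - 48850\right) + 120249\right) = -648 - \left(\left(151925 - 48850\right) + 120249\right) = -648 - \left(103075 + 120249\right) = -648 - 223324 = -223972$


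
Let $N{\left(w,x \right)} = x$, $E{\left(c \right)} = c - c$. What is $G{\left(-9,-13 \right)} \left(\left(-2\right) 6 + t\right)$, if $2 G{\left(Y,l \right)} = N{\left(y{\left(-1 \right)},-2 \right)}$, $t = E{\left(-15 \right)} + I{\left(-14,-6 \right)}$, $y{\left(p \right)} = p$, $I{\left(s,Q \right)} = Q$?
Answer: $18$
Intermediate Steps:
$E{\left(c \right)} = 0$
$t = -6$ ($t = 0 - 6 = -6$)
$G{\left(Y,l \right)} = -1$ ($G{\left(Y,l \right)} = \frac{1}{2} \left(-2\right) = -1$)
$G{\left(-9,-13 \right)} \left(\left(-2\right) 6 + t\right) = - (\left(-2\right) 6 - 6) = - (-12 - 6) = \left(-1\right) \left(-18\right) = 18$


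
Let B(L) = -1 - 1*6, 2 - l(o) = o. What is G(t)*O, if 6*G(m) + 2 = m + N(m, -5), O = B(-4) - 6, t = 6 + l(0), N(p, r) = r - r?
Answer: -13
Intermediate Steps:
l(o) = 2 - o
B(L) = -7 (B(L) = -1 - 6 = -7)
N(p, r) = 0
t = 8 (t = 6 + (2 - 1*0) = 6 + (2 + 0) = 6 + 2 = 8)
O = -13 (O = -7 - 6 = -13)
G(m) = -⅓ + m/6 (G(m) = -⅓ + (m + 0)/6 = -⅓ + m/6)
G(t)*O = (-⅓ + (⅙)*8)*(-13) = (-⅓ + 4/3)*(-13) = 1*(-13) = -13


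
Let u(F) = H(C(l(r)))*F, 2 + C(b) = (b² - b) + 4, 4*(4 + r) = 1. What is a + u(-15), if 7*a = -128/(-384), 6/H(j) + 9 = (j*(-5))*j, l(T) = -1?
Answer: 1979/1869 ≈ 1.0589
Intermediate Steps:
r = -15/4 (r = -4 + (¼)*1 = -4 + ¼ = -15/4 ≈ -3.7500)
C(b) = 2 + b² - b (C(b) = -2 + ((b² - b) + 4) = -2 + (4 + b² - b) = 2 + b² - b)
H(j) = 6/(-9 - 5*j²) (H(j) = 6/(-9 + (j*(-5))*j) = 6/(-9 + (-5*j)*j) = 6/(-9 - 5*j²))
a = 1/21 (a = (-128/(-384))/7 = (-128*(-1/384))/7 = (⅐)*(⅓) = 1/21 ≈ 0.047619)
u(F) = -6*F/89 (u(F) = (-6/(9 + 5*(2 + (-1)² - 1*(-1))²))*F = (-6/(9 + 5*(2 + 1 + 1)²))*F = (-6/(9 + 5*4²))*F = (-6/(9 + 5*16))*F = (-6/(9 + 80))*F = (-6/89)*F = (-6*1/89)*F = -6*F/89)
a + u(-15) = 1/21 - 6/89*(-15) = 1/21 + 90/89 = 1979/1869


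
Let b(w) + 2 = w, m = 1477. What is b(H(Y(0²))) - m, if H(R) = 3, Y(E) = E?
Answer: -1476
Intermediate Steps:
b(w) = -2 + w
b(H(Y(0²))) - m = (-2 + 3) - 1*1477 = 1 - 1477 = -1476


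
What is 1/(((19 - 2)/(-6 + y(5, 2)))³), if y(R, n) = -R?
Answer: -1331/4913 ≈ -0.27091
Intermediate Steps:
1/(((19 - 2)/(-6 + y(5, 2)))³) = 1/(((19 - 2)/(-6 - 1*5))³) = 1/((17/(-6 - 5))³) = 1/((17/(-11))³) = 1/((17*(-1/11))³) = 1/((-17/11)³) = 1/(-4913/1331) = -1331/4913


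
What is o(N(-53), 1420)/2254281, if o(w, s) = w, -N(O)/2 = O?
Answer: 106/2254281 ≈ 4.7022e-5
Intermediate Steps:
N(O) = -2*O
o(N(-53), 1420)/2254281 = -2*(-53)/2254281 = 106*(1/2254281) = 106/2254281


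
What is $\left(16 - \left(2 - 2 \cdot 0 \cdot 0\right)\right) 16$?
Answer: $224$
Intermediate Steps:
$\left(16 - \left(2 - 2 \cdot 0 \cdot 0\right)\right) 16 = \left(16 + \left(-2 + 2 \cdot 0\right)\right) 16 = \left(16 + \left(-2 + 0\right)\right) 16 = \left(16 - 2\right) 16 = 14 \cdot 16 = 224$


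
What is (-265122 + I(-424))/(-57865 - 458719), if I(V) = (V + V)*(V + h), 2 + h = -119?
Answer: -98519/258292 ≈ -0.38142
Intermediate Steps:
h = -121 (h = -2 - 119 = -121)
I(V) = 2*V*(-121 + V) (I(V) = (V + V)*(V - 121) = (2*V)*(-121 + V) = 2*V*(-121 + V))
(-265122 + I(-424))/(-57865 - 458719) = (-265122 + 2*(-424)*(-121 - 424))/(-57865 - 458719) = (-265122 + 2*(-424)*(-545))/(-516584) = (-265122 + 462160)*(-1/516584) = 197038*(-1/516584) = -98519/258292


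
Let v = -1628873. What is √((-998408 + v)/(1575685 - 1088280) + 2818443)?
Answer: √669558280822427270/487405 ≈ 1678.8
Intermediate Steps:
√((-998408 + v)/(1575685 - 1088280) + 2818443) = √((-998408 - 1628873)/(1575685 - 1088280) + 2818443) = √(-2627281/487405 + 2818443) = √(1373720583134/487405) = √669558280822427270/487405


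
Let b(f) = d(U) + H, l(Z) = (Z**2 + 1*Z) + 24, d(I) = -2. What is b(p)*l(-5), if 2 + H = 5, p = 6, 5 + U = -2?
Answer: 44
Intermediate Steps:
U = -7 (U = -5 - 2 = -7)
H = 3 (H = -2 + 5 = 3)
l(Z) = 24 + Z + Z**2 (l(Z) = (Z**2 + Z) + 24 = (Z + Z**2) + 24 = 24 + Z + Z**2)
b(f) = 1 (b(f) = -2 + 3 = 1)
b(p)*l(-5) = 1*(24 - 5 + (-5)**2) = 1*(24 - 5 + 25) = 1*44 = 44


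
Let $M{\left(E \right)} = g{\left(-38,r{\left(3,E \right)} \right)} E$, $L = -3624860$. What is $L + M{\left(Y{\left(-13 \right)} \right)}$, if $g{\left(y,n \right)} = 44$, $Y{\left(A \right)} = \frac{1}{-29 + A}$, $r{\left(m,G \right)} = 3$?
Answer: $- \frac{76122082}{21} \approx -3.6249 \cdot 10^{6}$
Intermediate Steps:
$M{\left(E \right)} = 44 E$
$L + M{\left(Y{\left(-13 \right)} \right)} = -3624860 + \frac{44}{-29 - 13} = -3624860 + \frac{44}{-42} = -3624860 + 44 \left(- \frac{1}{42}\right) = -3624860 - \frac{22}{21} = - \frac{76122082}{21}$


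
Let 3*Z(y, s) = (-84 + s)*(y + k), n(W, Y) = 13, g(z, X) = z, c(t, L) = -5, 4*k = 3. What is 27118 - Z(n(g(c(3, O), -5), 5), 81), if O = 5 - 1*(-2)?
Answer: 108527/4 ≈ 27132.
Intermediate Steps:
k = ¾ (k = (¼)*3 = ¾ ≈ 0.75000)
O = 7 (O = 5 + 2 = 7)
Z(y, s) = (-84 + s)*(¾ + y)/3 (Z(y, s) = ((-84 + s)*(y + ¾))/3 = ((-84 + s)*(¾ + y))/3 = (-84 + s)*(¾ + y)/3)
27118 - Z(n(g(c(3, O), -5), 5), 81) = 27118 - (-21 - 28*13 + (¼)*81 + (⅓)*81*13) = 27118 - (-21 - 364 + 81/4 + 351) = 27118 - 1*(-55/4) = 27118 + 55/4 = 108527/4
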